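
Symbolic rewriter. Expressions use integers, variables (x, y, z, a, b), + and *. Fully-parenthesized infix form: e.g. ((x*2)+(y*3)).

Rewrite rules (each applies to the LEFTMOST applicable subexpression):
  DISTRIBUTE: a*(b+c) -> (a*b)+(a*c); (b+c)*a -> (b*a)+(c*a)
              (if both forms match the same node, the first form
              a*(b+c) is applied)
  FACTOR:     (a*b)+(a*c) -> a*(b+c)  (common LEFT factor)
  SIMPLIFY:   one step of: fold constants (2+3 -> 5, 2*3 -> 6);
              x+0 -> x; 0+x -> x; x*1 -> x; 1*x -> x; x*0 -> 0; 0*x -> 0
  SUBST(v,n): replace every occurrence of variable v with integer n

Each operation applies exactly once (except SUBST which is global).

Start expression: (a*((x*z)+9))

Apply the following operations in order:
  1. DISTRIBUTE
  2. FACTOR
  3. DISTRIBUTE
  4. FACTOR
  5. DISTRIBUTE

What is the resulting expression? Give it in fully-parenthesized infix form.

Start: (a*((x*z)+9))
Apply DISTRIBUTE at root (target: (a*((x*z)+9))): (a*((x*z)+9)) -> ((a*(x*z))+(a*9))
Apply FACTOR at root (target: ((a*(x*z))+(a*9))): ((a*(x*z))+(a*9)) -> (a*((x*z)+9))
Apply DISTRIBUTE at root (target: (a*((x*z)+9))): (a*((x*z)+9)) -> ((a*(x*z))+(a*9))
Apply FACTOR at root (target: ((a*(x*z))+(a*9))): ((a*(x*z))+(a*9)) -> (a*((x*z)+9))
Apply DISTRIBUTE at root (target: (a*((x*z)+9))): (a*((x*z)+9)) -> ((a*(x*z))+(a*9))

Answer: ((a*(x*z))+(a*9))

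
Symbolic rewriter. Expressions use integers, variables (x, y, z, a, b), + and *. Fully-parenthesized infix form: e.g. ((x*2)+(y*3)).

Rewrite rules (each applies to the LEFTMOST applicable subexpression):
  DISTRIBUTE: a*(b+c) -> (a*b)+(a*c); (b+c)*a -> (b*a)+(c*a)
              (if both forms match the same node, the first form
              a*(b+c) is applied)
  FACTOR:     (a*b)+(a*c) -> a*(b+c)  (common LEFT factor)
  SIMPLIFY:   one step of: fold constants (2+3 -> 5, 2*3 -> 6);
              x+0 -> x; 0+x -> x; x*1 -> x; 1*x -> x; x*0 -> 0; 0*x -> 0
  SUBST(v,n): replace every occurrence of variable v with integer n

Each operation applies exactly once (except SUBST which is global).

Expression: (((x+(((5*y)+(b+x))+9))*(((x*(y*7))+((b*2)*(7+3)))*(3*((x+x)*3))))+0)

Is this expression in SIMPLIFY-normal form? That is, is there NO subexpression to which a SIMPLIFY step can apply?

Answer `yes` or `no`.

Expression: (((x+(((5*y)+(b+x))+9))*(((x*(y*7))+((b*2)*(7+3)))*(3*((x+x)*3))))+0)
Scanning for simplifiable subexpressions (pre-order)...
  at root: (((x+(((5*y)+(b+x))+9))*(((x*(y*7))+((b*2)*(7+3)))*(3*((x+x)*3))))+0) (SIMPLIFIABLE)
  at L: ((x+(((5*y)+(b+x))+9))*(((x*(y*7))+((b*2)*(7+3)))*(3*((x+x)*3)))) (not simplifiable)
  at LL: (x+(((5*y)+(b+x))+9)) (not simplifiable)
  at LLR: (((5*y)+(b+x))+9) (not simplifiable)
  at LLRL: ((5*y)+(b+x)) (not simplifiable)
  at LLRLL: (5*y) (not simplifiable)
  at LLRLR: (b+x) (not simplifiable)
  at LR: (((x*(y*7))+((b*2)*(7+3)))*(3*((x+x)*3))) (not simplifiable)
  at LRL: ((x*(y*7))+((b*2)*(7+3))) (not simplifiable)
  at LRLL: (x*(y*7)) (not simplifiable)
  at LRLLR: (y*7) (not simplifiable)
  at LRLR: ((b*2)*(7+3)) (not simplifiable)
  at LRLRL: (b*2) (not simplifiable)
  at LRLRR: (7+3) (SIMPLIFIABLE)
  at LRR: (3*((x+x)*3)) (not simplifiable)
  at LRRR: ((x+x)*3) (not simplifiable)
  at LRRRL: (x+x) (not simplifiable)
Found simplifiable subexpr at path root: (((x+(((5*y)+(b+x))+9))*(((x*(y*7))+((b*2)*(7+3)))*(3*((x+x)*3))))+0)
One SIMPLIFY step would give: ((x+(((5*y)+(b+x))+9))*(((x*(y*7))+((b*2)*(7+3)))*(3*((x+x)*3))))
-> NOT in normal form.

Answer: no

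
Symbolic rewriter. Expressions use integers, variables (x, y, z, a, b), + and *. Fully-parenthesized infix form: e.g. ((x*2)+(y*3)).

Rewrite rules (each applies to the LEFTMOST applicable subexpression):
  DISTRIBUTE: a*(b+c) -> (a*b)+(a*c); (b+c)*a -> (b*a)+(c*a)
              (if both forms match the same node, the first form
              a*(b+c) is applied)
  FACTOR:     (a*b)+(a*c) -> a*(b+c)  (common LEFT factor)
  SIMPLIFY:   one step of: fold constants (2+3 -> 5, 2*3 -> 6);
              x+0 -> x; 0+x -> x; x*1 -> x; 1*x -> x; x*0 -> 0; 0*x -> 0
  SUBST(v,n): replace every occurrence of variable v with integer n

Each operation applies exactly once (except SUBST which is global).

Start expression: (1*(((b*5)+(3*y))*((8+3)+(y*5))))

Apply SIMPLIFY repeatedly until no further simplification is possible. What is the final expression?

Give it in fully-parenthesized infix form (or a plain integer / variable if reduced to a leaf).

Answer: (((b*5)+(3*y))*(11+(y*5)))

Derivation:
Start: (1*(((b*5)+(3*y))*((8+3)+(y*5))))
Step 1: at root: (1*(((b*5)+(3*y))*((8+3)+(y*5)))) -> (((b*5)+(3*y))*((8+3)+(y*5))); overall: (1*(((b*5)+(3*y))*((8+3)+(y*5)))) -> (((b*5)+(3*y))*((8+3)+(y*5)))
Step 2: at RL: (8+3) -> 11; overall: (((b*5)+(3*y))*((8+3)+(y*5))) -> (((b*5)+(3*y))*(11+(y*5)))
Fixed point: (((b*5)+(3*y))*(11+(y*5)))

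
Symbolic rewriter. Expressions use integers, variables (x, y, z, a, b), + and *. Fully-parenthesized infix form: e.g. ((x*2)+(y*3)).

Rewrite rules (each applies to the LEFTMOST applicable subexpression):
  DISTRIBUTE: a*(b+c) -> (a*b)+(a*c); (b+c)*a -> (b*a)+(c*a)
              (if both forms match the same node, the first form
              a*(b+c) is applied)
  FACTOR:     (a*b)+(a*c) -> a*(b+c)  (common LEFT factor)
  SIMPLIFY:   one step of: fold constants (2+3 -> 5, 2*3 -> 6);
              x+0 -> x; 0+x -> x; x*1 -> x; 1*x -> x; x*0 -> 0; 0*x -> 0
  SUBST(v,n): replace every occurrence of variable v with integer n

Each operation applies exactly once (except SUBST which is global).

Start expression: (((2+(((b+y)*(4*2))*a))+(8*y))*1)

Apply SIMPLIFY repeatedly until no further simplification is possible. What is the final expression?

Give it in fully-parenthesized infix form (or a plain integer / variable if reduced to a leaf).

Start: (((2+(((b+y)*(4*2))*a))+(8*y))*1)
Step 1: at root: (((2+(((b+y)*(4*2))*a))+(8*y))*1) -> ((2+(((b+y)*(4*2))*a))+(8*y)); overall: (((2+(((b+y)*(4*2))*a))+(8*y))*1) -> ((2+(((b+y)*(4*2))*a))+(8*y))
Step 2: at LRLR: (4*2) -> 8; overall: ((2+(((b+y)*(4*2))*a))+(8*y)) -> ((2+(((b+y)*8)*a))+(8*y))
Fixed point: ((2+(((b+y)*8)*a))+(8*y))

Answer: ((2+(((b+y)*8)*a))+(8*y))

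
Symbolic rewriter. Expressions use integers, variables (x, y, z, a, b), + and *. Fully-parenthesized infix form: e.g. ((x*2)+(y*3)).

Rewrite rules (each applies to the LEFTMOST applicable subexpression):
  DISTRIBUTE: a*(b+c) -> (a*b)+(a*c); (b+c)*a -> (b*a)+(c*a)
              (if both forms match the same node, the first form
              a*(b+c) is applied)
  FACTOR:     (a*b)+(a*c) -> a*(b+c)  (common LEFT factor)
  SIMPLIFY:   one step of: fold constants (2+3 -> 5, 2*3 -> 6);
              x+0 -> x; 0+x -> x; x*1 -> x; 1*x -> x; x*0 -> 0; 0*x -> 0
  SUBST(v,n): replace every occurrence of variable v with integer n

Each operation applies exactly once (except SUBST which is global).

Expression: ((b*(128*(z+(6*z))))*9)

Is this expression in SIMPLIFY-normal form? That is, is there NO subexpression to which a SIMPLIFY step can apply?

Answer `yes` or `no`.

Answer: yes

Derivation:
Expression: ((b*(128*(z+(6*z))))*9)
Scanning for simplifiable subexpressions (pre-order)...
  at root: ((b*(128*(z+(6*z))))*9) (not simplifiable)
  at L: (b*(128*(z+(6*z)))) (not simplifiable)
  at LR: (128*(z+(6*z))) (not simplifiable)
  at LRR: (z+(6*z)) (not simplifiable)
  at LRRR: (6*z) (not simplifiable)
Result: no simplifiable subexpression found -> normal form.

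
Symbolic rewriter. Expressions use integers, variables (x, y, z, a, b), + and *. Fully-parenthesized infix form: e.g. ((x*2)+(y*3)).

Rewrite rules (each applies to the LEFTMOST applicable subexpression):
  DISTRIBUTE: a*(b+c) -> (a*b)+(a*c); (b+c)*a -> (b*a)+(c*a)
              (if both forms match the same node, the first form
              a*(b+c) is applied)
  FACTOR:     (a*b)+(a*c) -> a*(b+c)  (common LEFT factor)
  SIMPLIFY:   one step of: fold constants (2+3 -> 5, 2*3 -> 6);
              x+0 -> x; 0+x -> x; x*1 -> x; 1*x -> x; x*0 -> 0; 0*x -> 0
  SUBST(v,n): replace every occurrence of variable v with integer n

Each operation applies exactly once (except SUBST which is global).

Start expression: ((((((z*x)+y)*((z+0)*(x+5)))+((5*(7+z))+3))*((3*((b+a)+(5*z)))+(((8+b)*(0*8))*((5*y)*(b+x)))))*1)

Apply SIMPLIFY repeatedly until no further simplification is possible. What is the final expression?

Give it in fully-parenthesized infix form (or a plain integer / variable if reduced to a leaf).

Answer: (((((z*x)+y)*(z*(x+5)))+((5*(7+z))+3))*(3*((b+a)+(5*z))))

Derivation:
Start: ((((((z*x)+y)*((z+0)*(x+5)))+((5*(7+z))+3))*((3*((b+a)+(5*z)))+(((8+b)*(0*8))*((5*y)*(b+x)))))*1)
Step 1: at root: ((((((z*x)+y)*((z+0)*(x+5)))+((5*(7+z))+3))*((3*((b+a)+(5*z)))+(((8+b)*(0*8))*((5*y)*(b+x)))))*1) -> (((((z*x)+y)*((z+0)*(x+5)))+((5*(7+z))+3))*((3*((b+a)+(5*z)))+(((8+b)*(0*8))*((5*y)*(b+x))))); overall: ((((((z*x)+y)*((z+0)*(x+5)))+((5*(7+z))+3))*((3*((b+a)+(5*z)))+(((8+b)*(0*8))*((5*y)*(b+x)))))*1) -> (((((z*x)+y)*((z+0)*(x+5)))+((5*(7+z))+3))*((3*((b+a)+(5*z)))+(((8+b)*(0*8))*((5*y)*(b+x)))))
Step 2: at LLRL: (z+0) -> z; overall: (((((z*x)+y)*((z+0)*(x+5)))+((5*(7+z))+3))*((3*((b+a)+(5*z)))+(((8+b)*(0*8))*((5*y)*(b+x))))) -> (((((z*x)+y)*(z*(x+5)))+((5*(7+z))+3))*((3*((b+a)+(5*z)))+(((8+b)*(0*8))*((5*y)*(b+x)))))
Step 3: at RRLR: (0*8) -> 0; overall: (((((z*x)+y)*(z*(x+5)))+((5*(7+z))+3))*((3*((b+a)+(5*z)))+(((8+b)*(0*8))*((5*y)*(b+x))))) -> (((((z*x)+y)*(z*(x+5)))+((5*(7+z))+3))*((3*((b+a)+(5*z)))+(((8+b)*0)*((5*y)*(b+x)))))
Step 4: at RRL: ((8+b)*0) -> 0; overall: (((((z*x)+y)*(z*(x+5)))+((5*(7+z))+3))*((3*((b+a)+(5*z)))+(((8+b)*0)*((5*y)*(b+x))))) -> (((((z*x)+y)*(z*(x+5)))+((5*(7+z))+3))*((3*((b+a)+(5*z)))+(0*((5*y)*(b+x)))))
Step 5: at RR: (0*((5*y)*(b+x))) -> 0; overall: (((((z*x)+y)*(z*(x+5)))+((5*(7+z))+3))*((3*((b+a)+(5*z)))+(0*((5*y)*(b+x))))) -> (((((z*x)+y)*(z*(x+5)))+((5*(7+z))+3))*((3*((b+a)+(5*z)))+0))
Step 6: at R: ((3*((b+a)+(5*z)))+0) -> (3*((b+a)+(5*z))); overall: (((((z*x)+y)*(z*(x+5)))+((5*(7+z))+3))*((3*((b+a)+(5*z)))+0)) -> (((((z*x)+y)*(z*(x+5)))+((5*(7+z))+3))*(3*((b+a)+(5*z))))
Fixed point: (((((z*x)+y)*(z*(x+5)))+((5*(7+z))+3))*(3*((b+a)+(5*z))))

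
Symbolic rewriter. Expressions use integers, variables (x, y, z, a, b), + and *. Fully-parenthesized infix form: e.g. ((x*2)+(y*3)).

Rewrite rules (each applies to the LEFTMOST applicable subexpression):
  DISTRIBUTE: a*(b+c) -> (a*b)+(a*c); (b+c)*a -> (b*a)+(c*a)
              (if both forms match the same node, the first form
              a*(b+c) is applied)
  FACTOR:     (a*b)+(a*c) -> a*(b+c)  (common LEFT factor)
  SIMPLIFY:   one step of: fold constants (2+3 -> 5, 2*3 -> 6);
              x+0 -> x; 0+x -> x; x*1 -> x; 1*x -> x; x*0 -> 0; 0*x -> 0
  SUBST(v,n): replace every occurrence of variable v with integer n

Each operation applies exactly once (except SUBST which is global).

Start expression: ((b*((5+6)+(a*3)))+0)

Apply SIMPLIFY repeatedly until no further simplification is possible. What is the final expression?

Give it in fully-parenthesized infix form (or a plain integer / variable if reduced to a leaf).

Answer: (b*(11+(a*3)))

Derivation:
Start: ((b*((5+6)+(a*3)))+0)
Step 1: at root: ((b*((5+6)+(a*3)))+0) -> (b*((5+6)+(a*3))); overall: ((b*((5+6)+(a*3)))+0) -> (b*((5+6)+(a*3)))
Step 2: at RL: (5+6) -> 11; overall: (b*((5+6)+(a*3))) -> (b*(11+(a*3)))
Fixed point: (b*(11+(a*3)))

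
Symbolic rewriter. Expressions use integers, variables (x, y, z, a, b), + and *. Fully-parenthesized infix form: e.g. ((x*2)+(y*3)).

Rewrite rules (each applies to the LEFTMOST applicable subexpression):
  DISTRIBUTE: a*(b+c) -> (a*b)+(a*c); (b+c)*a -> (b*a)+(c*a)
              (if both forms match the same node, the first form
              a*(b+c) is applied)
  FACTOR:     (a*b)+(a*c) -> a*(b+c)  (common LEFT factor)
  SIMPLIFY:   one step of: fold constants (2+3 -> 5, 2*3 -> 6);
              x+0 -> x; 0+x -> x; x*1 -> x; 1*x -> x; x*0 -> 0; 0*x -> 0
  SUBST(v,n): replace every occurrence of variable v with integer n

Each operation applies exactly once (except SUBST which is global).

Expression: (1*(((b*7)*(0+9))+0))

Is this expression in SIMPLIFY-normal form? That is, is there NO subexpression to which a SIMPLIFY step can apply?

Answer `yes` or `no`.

Expression: (1*(((b*7)*(0+9))+0))
Scanning for simplifiable subexpressions (pre-order)...
  at root: (1*(((b*7)*(0+9))+0)) (SIMPLIFIABLE)
  at R: (((b*7)*(0+9))+0) (SIMPLIFIABLE)
  at RL: ((b*7)*(0+9)) (not simplifiable)
  at RLL: (b*7) (not simplifiable)
  at RLR: (0+9) (SIMPLIFIABLE)
Found simplifiable subexpr at path root: (1*(((b*7)*(0+9))+0))
One SIMPLIFY step would give: (((b*7)*(0+9))+0)
-> NOT in normal form.

Answer: no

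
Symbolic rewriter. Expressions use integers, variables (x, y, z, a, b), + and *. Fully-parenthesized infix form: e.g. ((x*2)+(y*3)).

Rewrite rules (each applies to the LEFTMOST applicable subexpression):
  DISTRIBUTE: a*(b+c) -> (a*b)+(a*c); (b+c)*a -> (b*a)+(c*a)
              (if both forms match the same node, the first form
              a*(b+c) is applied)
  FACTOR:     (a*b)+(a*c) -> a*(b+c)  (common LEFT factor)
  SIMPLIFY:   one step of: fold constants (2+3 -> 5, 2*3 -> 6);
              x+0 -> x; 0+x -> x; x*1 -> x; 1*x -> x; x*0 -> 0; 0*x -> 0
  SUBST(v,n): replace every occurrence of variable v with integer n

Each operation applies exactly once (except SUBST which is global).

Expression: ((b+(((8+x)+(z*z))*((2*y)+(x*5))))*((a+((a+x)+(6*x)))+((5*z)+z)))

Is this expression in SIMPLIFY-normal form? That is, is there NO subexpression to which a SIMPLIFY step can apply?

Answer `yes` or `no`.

Answer: yes

Derivation:
Expression: ((b+(((8+x)+(z*z))*((2*y)+(x*5))))*((a+((a+x)+(6*x)))+((5*z)+z)))
Scanning for simplifiable subexpressions (pre-order)...
  at root: ((b+(((8+x)+(z*z))*((2*y)+(x*5))))*((a+((a+x)+(6*x)))+((5*z)+z))) (not simplifiable)
  at L: (b+(((8+x)+(z*z))*((2*y)+(x*5)))) (not simplifiable)
  at LR: (((8+x)+(z*z))*((2*y)+(x*5))) (not simplifiable)
  at LRL: ((8+x)+(z*z)) (not simplifiable)
  at LRLL: (8+x) (not simplifiable)
  at LRLR: (z*z) (not simplifiable)
  at LRR: ((2*y)+(x*5)) (not simplifiable)
  at LRRL: (2*y) (not simplifiable)
  at LRRR: (x*5) (not simplifiable)
  at R: ((a+((a+x)+(6*x)))+((5*z)+z)) (not simplifiable)
  at RL: (a+((a+x)+(6*x))) (not simplifiable)
  at RLR: ((a+x)+(6*x)) (not simplifiable)
  at RLRL: (a+x) (not simplifiable)
  at RLRR: (6*x) (not simplifiable)
  at RR: ((5*z)+z) (not simplifiable)
  at RRL: (5*z) (not simplifiable)
Result: no simplifiable subexpression found -> normal form.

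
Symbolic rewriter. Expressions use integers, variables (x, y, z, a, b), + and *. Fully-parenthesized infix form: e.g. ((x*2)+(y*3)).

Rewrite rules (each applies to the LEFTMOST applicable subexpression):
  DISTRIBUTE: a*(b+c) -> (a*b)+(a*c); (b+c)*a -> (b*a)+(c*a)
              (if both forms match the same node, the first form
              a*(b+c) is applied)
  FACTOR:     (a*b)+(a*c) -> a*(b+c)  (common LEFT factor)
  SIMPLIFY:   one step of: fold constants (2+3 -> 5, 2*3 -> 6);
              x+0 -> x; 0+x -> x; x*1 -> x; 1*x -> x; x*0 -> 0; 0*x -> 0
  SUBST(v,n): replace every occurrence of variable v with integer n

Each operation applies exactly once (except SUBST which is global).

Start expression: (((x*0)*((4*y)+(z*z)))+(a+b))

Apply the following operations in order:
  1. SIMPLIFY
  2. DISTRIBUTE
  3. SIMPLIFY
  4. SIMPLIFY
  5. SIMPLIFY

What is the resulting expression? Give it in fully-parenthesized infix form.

Answer: (0+(a+b))

Derivation:
Start: (((x*0)*((4*y)+(z*z)))+(a+b))
Apply SIMPLIFY at LL (target: (x*0)): (((x*0)*((4*y)+(z*z)))+(a+b)) -> ((0*((4*y)+(z*z)))+(a+b))
Apply DISTRIBUTE at L (target: (0*((4*y)+(z*z)))): ((0*((4*y)+(z*z)))+(a+b)) -> (((0*(4*y))+(0*(z*z)))+(a+b))
Apply SIMPLIFY at LL (target: (0*(4*y))): (((0*(4*y))+(0*(z*z)))+(a+b)) -> ((0+(0*(z*z)))+(a+b))
Apply SIMPLIFY at L (target: (0+(0*(z*z)))): ((0+(0*(z*z)))+(a+b)) -> ((0*(z*z))+(a+b))
Apply SIMPLIFY at L (target: (0*(z*z))): ((0*(z*z))+(a+b)) -> (0+(a+b))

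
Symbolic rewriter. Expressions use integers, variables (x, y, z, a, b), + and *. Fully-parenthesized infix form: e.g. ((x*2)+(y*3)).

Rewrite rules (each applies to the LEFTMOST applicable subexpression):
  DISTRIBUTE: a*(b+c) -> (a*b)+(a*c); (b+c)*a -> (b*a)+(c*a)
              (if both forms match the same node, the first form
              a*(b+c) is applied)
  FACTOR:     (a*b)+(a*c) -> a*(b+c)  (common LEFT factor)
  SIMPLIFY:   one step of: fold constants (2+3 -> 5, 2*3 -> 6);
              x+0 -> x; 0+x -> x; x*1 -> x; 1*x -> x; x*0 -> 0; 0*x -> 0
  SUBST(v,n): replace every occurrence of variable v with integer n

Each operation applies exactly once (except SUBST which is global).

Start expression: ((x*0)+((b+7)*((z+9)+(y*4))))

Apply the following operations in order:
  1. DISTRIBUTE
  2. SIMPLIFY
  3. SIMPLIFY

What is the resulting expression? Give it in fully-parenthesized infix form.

Answer: (((b+7)*(z+9))+((b+7)*(y*4)))

Derivation:
Start: ((x*0)+((b+7)*((z+9)+(y*4))))
Apply DISTRIBUTE at R (target: ((b+7)*((z+9)+(y*4)))): ((x*0)+((b+7)*((z+9)+(y*4)))) -> ((x*0)+(((b+7)*(z+9))+((b+7)*(y*4))))
Apply SIMPLIFY at L (target: (x*0)): ((x*0)+(((b+7)*(z+9))+((b+7)*(y*4)))) -> (0+(((b+7)*(z+9))+((b+7)*(y*4))))
Apply SIMPLIFY at root (target: (0+(((b+7)*(z+9))+((b+7)*(y*4))))): (0+(((b+7)*(z+9))+((b+7)*(y*4)))) -> (((b+7)*(z+9))+((b+7)*(y*4)))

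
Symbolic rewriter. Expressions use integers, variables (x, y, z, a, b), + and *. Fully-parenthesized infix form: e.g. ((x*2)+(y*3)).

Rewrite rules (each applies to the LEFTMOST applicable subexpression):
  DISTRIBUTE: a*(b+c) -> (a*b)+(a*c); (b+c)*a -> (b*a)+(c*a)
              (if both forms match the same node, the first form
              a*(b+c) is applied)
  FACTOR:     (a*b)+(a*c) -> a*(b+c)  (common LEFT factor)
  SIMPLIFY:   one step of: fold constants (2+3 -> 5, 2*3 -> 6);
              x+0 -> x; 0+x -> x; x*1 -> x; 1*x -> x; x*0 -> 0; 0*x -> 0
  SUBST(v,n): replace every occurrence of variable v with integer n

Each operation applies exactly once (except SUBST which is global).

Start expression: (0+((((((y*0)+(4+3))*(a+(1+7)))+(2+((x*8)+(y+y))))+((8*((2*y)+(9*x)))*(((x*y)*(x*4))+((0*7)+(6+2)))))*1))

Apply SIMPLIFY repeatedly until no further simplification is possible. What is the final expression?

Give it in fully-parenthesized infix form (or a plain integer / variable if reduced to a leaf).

Answer: (((7*(a+8))+(2+((x*8)+(y+y))))+((8*((2*y)+(9*x)))*(((x*y)*(x*4))+8)))

Derivation:
Start: (0+((((((y*0)+(4+3))*(a+(1+7)))+(2+((x*8)+(y+y))))+((8*((2*y)+(9*x)))*(((x*y)*(x*4))+((0*7)+(6+2)))))*1))
Step 1: at root: (0+((((((y*0)+(4+3))*(a+(1+7)))+(2+((x*8)+(y+y))))+((8*((2*y)+(9*x)))*(((x*y)*(x*4))+((0*7)+(6+2)))))*1)) -> ((((((y*0)+(4+3))*(a+(1+7)))+(2+((x*8)+(y+y))))+((8*((2*y)+(9*x)))*(((x*y)*(x*4))+((0*7)+(6+2)))))*1); overall: (0+((((((y*0)+(4+3))*(a+(1+7)))+(2+((x*8)+(y+y))))+((8*((2*y)+(9*x)))*(((x*y)*(x*4))+((0*7)+(6+2)))))*1)) -> ((((((y*0)+(4+3))*(a+(1+7)))+(2+((x*8)+(y+y))))+((8*((2*y)+(9*x)))*(((x*y)*(x*4))+((0*7)+(6+2)))))*1)
Step 2: at root: ((((((y*0)+(4+3))*(a+(1+7)))+(2+((x*8)+(y+y))))+((8*((2*y)+(9*x)))*(((x*y)*(x*4))+((0*7)+(6+2)))))*1) -> (((((y*0)+(4+3))*(a+(1+7)))+(2+((x*8)+(y+y))))+((8*((2*y)+(9*x)))*(((x*y)*(x*4))+((0*7)+(6+2))))); overall: ((((((y*0)+(4+3))*(a+(1+7)))+(2+((x*8)+(y+y))))+((8*((2*y)+(9*x)))*(((x*y)*(x*4))+((0*7)+(6+2)))))*1) -> (((((y*0)+(4+3))*(a+(1+7)))+(2+((x*8)+(y+y))))+((8*((2*y)+(9*x)))*(((x*y)*(x*4))+((0*7)+(6+2)))))
Step 3: at LLLL: (y*0) -> 0; overall: (((((y*0)+(4+3))*(a+(1+7)))+(2+((x*8)+(y+y))))+((8*((2*y)+(9*x)))*(((x*y)*(x*4))+((0*7)+(6+2))))) -> ((((0+(4+3))*(a+(1+7)))+(2+((x*8)+(y+y))))+((8*((2*y)+(9*x)))*(((x*y)*(x*4))+((0*7)+(6+2)))))
Step 4: at LLL: (0+(4+3)) -> (4+3); overall: ((((0+(4+3))*(a+(1+7)))+(2+((x*8)+(y+y))))+((8*((2*y)+(9*x)))*(((x*y)*(x*4))+((0*7)+(6+2))))) -> ((((4+3)*(a+(1+7)))+(2+((x*8)+(y+y))))+((8*((2*y)+(9*x)))*(((x*y)*(x*4))+((0*7)+(6+2)))))
Step 5: at LLL: (4+3) -> 7; overall: ((((4+3)*(a+(1+7)))+(2+((x*8)+(y+y))))+((8*((2*y)+(9*x)))*(((x*y)*(x*4))+((0*7)+(6+2))))) -> (((7*(a+(1+7)))+(2+((x*8)+(y+y))))+((8*((2*y)+(9*x)))*(((x*y)*(x*4))+((0*7)+(6+2)))))
Step 6: at LLRR: (1+7) -> 8; overall: (((7*(a+(1+7)))+(2+((x*8)+(y+y))))+((8*((2*y)+(9*x)))*(((x*y)*(x*4))+((0*7)+(6+2))))) -> (((7*(a+8))+(2+((x*8)+(y+y))))+((8*((2*y)+(9*x)))*(((x*y)*(x*4))+((0*7)+(6+2)))))
Step 7: at RRRL: (0*7) -> 0; overall: (((7*(a+8))+(2+((x*8)+(y+y))))+((8*((2*y)+(9*x)))*(((x*y)*(x*4))+((0*7)+(6+2))))) -> (((7*(a+8))+(2+((x*8)+(y+y))))+((8*((2*y)+(9*x)))*(((x*y)*(x*4))+(0+(6+2)))))
Step 8: at RRR: (0+(6+2)) -> (6+2); overall: (((7*(a+8))+(2+((x*8)+(y+y))))+((8*((2*y)+(9*x)))*(((x*y)*(x*4))+(0+(6+2))))) -> (((7*(a+8))+(2+((x*8)+(y+y))))+((8*((2*y)+(9*x)))*(((x*y)*(x*4))+(6+2))))
Step 9: at RRR: (6+2) -> 8; overall: (((7*(a+8))+(2+((x*8)+(y+y))))+((8*((2*y)+(9*x)))*(((x*y)*(x*4))+(6+2)))) -> (((7*(a+8))+(2+((x*8)+(y+y))))+((8*((2*y)+(9*x)))*(((x*y)*(x*4))+8)))
Fixed point: (((7*(a+8))+(2+((x*8)+(y+y))))+((8*((2*y)+(9*x)))*(((x*y)*(x*4))+8)))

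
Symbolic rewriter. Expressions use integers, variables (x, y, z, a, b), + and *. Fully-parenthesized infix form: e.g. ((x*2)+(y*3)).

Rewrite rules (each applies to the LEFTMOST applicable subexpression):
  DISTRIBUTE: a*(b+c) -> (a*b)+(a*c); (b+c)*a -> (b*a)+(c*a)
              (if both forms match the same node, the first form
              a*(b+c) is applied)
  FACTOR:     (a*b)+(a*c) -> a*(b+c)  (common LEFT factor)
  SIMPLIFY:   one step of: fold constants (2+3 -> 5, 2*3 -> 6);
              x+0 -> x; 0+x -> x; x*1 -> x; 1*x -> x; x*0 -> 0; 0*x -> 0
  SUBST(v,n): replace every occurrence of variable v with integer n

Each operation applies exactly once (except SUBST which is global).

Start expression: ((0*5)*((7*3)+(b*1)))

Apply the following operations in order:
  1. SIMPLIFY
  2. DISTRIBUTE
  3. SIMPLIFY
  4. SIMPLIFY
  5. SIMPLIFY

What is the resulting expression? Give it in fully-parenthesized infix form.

Start: ((0*5)*((7*3)+(b*1)))
Apply SIMPLIFY at L (target: (0*5)): ((0*5)*((7*3)+(b*1))) -> (0*((7*3)+(b*1)))
Apply DISTRIBUTE at root (target: (0*((7*3)+(b*1)))): (0*((7*3)+(b*1))) -> ((0*(7*3))+(0*(b*1)))
Apply SIMPLIFY at L (target: (0*(7*3))): ((0*(7*3))+(0*(b*1))) -> (0+(0*(b*1)))
Apply SIMPLIFY at root (target: (0+(0*(b*1)))): (0+(0*(b*1))) -> (0*(b*1))
Apply SIMPLIFY at root (target: (0*(b*1))): (0*(b*1)) -> 0

Answer: 0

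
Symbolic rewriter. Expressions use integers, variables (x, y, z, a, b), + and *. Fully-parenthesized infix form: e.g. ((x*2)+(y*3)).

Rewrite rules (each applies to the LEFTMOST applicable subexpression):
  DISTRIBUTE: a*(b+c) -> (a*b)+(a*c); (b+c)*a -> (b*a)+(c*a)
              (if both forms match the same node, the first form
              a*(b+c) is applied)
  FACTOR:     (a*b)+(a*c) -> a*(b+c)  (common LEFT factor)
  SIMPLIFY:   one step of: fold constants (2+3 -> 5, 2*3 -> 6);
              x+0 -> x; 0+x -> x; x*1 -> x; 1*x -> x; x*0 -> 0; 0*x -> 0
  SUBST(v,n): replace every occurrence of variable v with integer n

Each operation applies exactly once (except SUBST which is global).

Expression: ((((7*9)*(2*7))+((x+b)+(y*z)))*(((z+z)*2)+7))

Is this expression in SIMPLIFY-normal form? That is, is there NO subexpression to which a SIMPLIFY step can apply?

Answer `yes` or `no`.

Expression: ((((7*9)*(2*7))+((x+b)+(y*z)))*(((z+z)*2)+7))
Scanning for simplifiable subexpressions (pre-order)...
  at root: ((((7*9)*(2*7))+((x+b)+(y*z)))*(((z+z)*2)+7)) (not simplifiable)
  at L: (((7*9)*(2*7))+((x+b)+(y*z))) (not simplifiable)
  at LL: ((7*9)*(2*7)) (not simplifiable)
  at LLL: (7*9) (SIMPLIFIABLE)
  at LLR: (2*7) (SIMPLIFIABLE)
  at LR: ((x+b)+(y*z)) (not simplifiable)
  at LRL: (x+b) (not simplifiable)
  at LRR: (y*z) (not simplifiable)
  at R: (((z+z)*2)+7) (not simplifiable)
  at RL: ((z+z)*2) (not simplifiable)
  at RLL: (z+z) (not simplifiable)
Found simplifiable subexpr at path LLL: (7*9)
One SIMPLIFY step would give: (((63*(2*7))+((x+b)+(y*z)))*(((z+z)*2)+7))
-> NOT in normal form.

Answer: no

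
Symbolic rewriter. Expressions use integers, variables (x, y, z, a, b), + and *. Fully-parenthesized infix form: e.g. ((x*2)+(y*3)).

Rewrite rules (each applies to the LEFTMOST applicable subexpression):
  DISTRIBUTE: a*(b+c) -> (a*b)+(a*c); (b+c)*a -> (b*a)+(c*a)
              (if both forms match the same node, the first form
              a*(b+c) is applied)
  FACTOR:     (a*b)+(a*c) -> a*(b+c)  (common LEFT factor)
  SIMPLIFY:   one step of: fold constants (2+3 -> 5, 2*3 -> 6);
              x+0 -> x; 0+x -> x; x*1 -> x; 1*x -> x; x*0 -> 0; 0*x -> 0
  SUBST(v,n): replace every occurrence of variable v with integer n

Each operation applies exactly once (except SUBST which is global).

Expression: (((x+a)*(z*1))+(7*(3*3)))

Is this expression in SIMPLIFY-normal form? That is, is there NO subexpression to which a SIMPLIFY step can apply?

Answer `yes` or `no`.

Expression: (((x+a)*(z*1))+(7*(3*3)))
Scanning for simplifiable subexpressions (pre-order)...
  at root: (((x+a)*(z*1))+(7*(3*3))) (not simplifiable)
  at L: ((x+a)*(z*1)) (not simplifiable)
  at LL: (x+a) (not simplifiable)
  at LR: (z*1) (SIMPLIFIABLE)
  at R: (7*(3*3)) (not simplifiable)
  at RR: (3*3) (SIMPLIFIABLE)
Found simplifiable subexpr at path LR: (z*1)
One SIMPLIFY step would give: (((x+a)*z)+(7*(3*3)))
-> NOT in normal form.

Answer: no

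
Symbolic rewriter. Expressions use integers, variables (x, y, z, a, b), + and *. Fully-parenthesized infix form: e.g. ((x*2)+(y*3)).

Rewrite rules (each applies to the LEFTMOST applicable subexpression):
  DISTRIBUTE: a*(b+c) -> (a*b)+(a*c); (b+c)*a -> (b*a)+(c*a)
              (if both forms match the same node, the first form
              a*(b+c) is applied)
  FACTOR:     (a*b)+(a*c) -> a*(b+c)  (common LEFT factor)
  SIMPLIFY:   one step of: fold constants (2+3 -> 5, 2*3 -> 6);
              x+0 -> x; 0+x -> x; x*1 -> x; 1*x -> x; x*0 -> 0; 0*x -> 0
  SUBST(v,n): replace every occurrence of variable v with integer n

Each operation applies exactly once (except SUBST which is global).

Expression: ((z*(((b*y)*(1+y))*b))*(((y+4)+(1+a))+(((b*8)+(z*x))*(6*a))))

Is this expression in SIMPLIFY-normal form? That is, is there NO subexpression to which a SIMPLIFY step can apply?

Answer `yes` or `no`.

Expression: ((z*(((b*y)*(1+y))*b))*(((y+4)+(1+a))+(((b*8)+(z*x))*(6*a))))
Scanning for simplifiable subexpressions (pre-order)...
  at root: ((z*(((b*y)*(1+y))*b))*(((y+4)+(1+a))+(((b*8)+(z*x))*(6*a)))) (not simplifiable)
  at L: (z*(((b*y)*(1+y))*b)) (not simplifiable)
  at LR: (((b*y)*(1+y))*b) (not simplifiable)
  at LRL: ((b*y)*(1+y)) (not simplifiable)
  at LRLL: (b*y) (not simplifiable)
  at LRLR: (1+y) (not simplifiable)
  at R: (((y+4)+(1+a))+(((b*8)+(z*x))*(6*a))) (not simplifiable)
  at RL: ((y+4)+(1+a)) (not simplifiable)
  at RLL: (y+4) (not simplifiable)
  at RLR: (1+a) (not simplifiable)
  at RR: (((b*8)+(z*x))*(6*a)) (not simplifiable)
  at RRL: ((b*8)+(z*x)) (not simplifiable)
  at RRLL: (b*8) (not simplifiable)
  at RRLR: (z*x) (not simplifiable)
  at RRR: (6*a) (not simplifiable)
Result: no simplifiable subexpression found -> normal form.

Answer: yes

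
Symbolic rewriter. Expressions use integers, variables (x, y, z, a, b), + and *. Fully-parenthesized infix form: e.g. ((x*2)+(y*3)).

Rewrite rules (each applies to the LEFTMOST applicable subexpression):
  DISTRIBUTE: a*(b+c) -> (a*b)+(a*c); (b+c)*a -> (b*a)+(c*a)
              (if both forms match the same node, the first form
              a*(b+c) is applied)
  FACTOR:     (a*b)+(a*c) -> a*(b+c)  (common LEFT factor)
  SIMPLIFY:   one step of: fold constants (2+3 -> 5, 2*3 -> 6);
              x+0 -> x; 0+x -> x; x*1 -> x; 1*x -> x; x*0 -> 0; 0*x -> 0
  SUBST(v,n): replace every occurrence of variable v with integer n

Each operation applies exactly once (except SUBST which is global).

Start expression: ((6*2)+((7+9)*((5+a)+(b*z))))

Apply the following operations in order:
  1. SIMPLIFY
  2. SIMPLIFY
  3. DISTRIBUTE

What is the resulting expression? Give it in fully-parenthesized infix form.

Answer: (12+((16*(5+a))+(16*(b*z))))

Derivation:
Start: ((6*2)+((7+9)*((5+a)+(b*z))))
Apply SIMPLIFY at L (target: (6*2)): ((6*2)+((7+9)*((5+a)+(b*z)))) -> (12+((7+9)*((5+a)+(b*z))))
Apply SIMPLIFY at RL (target: (7+9)): (12+((7+9)*((5+a)+(b*z)))) -> (12+(16*((5+a)+(b*z))))
Apply DISTRIBUTE at R (target: (16*((5+a)+(b*z)))): (12+(16*((5+a)+(b*z)))) -> (12+((16*(5+a))+(16*(b*z))))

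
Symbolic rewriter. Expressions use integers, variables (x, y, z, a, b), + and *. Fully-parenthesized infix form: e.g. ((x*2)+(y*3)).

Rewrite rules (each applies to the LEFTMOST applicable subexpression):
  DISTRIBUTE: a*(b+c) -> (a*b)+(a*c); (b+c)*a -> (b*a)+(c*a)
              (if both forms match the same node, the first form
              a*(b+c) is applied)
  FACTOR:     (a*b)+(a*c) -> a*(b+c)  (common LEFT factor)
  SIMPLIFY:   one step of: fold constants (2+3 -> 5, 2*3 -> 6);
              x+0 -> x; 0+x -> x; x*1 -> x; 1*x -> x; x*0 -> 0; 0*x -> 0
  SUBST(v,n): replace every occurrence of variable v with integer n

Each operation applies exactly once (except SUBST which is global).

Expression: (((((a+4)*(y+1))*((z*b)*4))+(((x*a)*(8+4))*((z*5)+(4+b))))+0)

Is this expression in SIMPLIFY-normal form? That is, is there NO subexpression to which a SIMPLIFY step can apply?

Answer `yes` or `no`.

Expression: (((((a+4)*(y+1))*((z*b)*4))+(((x*a)*(8+4))*((z*5)+(4+b))))+0)
Scanning for simplifiable subexpressions (pre-order)...
  at root: (((((a+4)*(y+1))*((z*b)*4))+(((x*a)*(8+4))*((z*5)+(4+b))))+0) (SIMPLIFIABLE)
  at L: ((((a+4)*(y+1))*((z*b)*4))+(((x*a)*(8+4))*((z*5)+(4+b)))) (not simplifiable)
  at LL: (((a+4)*(y+1))*((z*b)*4)) (not simplifiable)
  at LLL: ((a+4)*(y+1)) (not simplifiable)
  at LLLL: (a+4) (not simplifiable)
  at LLLR: (y+1) (not simplifiable)
  at LLR: ((z*b)*4) (not simplifiable)
  at LLRL: (z*b) (not simplifiable)
  at LR: (((x*a)*(8+4))*((z*5)+(4+b))) (not simplifiable)
  at LRL: ((x*a)*(8+4)) (not simplifiable)
  at LRLL: (x*a) (not simplifiable)
  at LRLR: (8+4) (SIMPLIFIABLE)
  at LRR: ((z*5)+(4+b)) (not simplifiable)
  at LRRL: (z*5) (not simplifiable)
  at LRRR: (4+b) (not simplifiable)
Found simplifiable subexpr at path root: (((((a+4)*(y+1))*((z*b)*4))+(((x*a)*(8+4))*((z*5)+(4+b))))+0)
One SIMPLIFY step would give: ((((a+4)*(y+1))*((z*b)*4))+(((x*a)*(8+4))*((z*5)+(4+b))))
-> NOT in normal form.

Answer: no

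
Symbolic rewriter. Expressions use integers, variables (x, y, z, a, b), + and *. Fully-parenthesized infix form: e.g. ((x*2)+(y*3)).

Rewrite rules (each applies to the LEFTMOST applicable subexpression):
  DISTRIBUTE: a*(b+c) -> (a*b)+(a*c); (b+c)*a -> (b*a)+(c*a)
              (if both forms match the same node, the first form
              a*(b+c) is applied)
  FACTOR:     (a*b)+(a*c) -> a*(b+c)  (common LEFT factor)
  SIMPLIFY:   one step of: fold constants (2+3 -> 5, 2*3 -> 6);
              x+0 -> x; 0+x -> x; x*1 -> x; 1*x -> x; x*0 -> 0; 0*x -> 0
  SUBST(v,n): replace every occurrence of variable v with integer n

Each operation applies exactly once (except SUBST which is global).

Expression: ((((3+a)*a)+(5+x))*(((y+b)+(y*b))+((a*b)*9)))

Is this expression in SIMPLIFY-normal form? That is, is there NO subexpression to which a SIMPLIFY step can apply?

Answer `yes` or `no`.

Answer: yes

Derivation:
Expression: ((((3+a)*a)+(5+x))*(((y+b)+(y*b))+((a*b)*9)))
Scanning for simplifiable subexpressions (pre-order)...
  at root: ((((3+a)*a)+(5+x))*(((y+b)+(y*b))+((a*b)*9))) (not simplifiable)
  at L: (((3+a)*a)+(5+x)) (not simplifiable)
  at LL: ((3+a)*a) (not simplifiable)
  at LLL: (3+a) (not simplifiable)
  at LR: (5+x) (not simplifiable)
  at R: (((y+b)+(y*b))+((a*b)*9)) (not simplifiable)
  at RL: ((y+b)+(y*b)) (not simplifiable)
  at RLL: (y+b) (not simplifiable)
  at RLR: (y*b) (not simplifiable)
  at RR: ((a*b)*9) (not simplifiable)
  at RRL: (a*b) (not simplifiable)
Result: no simplifiable subexpression found -> normal form.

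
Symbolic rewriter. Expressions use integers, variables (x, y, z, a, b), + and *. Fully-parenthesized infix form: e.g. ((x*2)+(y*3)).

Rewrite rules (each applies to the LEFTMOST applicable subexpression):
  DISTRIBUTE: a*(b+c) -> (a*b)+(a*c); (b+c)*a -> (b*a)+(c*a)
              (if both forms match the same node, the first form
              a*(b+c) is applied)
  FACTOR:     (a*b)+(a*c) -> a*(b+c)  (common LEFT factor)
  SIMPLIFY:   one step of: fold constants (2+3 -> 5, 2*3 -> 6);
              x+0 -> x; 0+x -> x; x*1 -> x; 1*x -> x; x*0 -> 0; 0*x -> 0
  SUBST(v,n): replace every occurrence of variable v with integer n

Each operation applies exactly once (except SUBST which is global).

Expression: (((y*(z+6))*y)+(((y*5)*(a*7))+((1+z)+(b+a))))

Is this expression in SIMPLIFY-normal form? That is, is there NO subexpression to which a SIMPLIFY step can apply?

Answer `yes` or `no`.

Answer: yes

Derivation:
Expression: (((y*(z+6))*y)+(((y*5)*(a*7))+((1+z)+(b+a))))
Scanning for simplifiable subexpressions (pre-order)...
  at root: (((y*(z+6))*y)+(((y*5)*(a*7))+((1+z)+(b+a)))) (not simplifiable)
  at L: ((y*(z+6))*y) (not simplifiable)
  at LL: (y*(z+6)) (not simplifiable)
  at LLR: (z+6) (not simplifiable)
  at R: (((y*5)*(a*7))+((1+z)+(b+a))) (not simplifiable)
  at RL: ((y*5)*(a*7)) (not simplifiable)
  at RLL: (y*5) (not simplifiable)
  at RLR: (a*7) (not simplifiable)
  at RR: ((1+z)+(b+a)) (not simplifiable)
  at RRL: (1+z) (not simplifiable)
  at RRR: (b+a) (not simplifiable)
Result: no simplifiable subexpression found -> normal form.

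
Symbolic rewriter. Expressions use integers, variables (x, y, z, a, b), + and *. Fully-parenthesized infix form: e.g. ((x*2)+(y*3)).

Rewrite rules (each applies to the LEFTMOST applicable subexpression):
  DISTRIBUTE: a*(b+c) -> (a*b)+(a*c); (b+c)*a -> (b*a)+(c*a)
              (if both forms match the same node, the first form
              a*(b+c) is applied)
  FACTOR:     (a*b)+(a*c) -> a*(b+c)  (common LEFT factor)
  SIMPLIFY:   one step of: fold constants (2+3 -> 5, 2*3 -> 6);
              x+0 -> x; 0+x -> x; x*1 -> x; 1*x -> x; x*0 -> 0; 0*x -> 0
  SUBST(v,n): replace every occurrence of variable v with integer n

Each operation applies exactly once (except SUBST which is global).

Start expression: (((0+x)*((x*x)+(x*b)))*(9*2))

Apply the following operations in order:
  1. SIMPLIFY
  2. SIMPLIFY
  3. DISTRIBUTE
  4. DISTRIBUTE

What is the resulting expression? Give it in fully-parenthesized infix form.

Start: (((0+x)*((x*x)+(x*b)))*(9*2))
Apply SIMPLIFY at LL (target: (0+x)): (((0+x)*((x*x)+(x*b)))*(9*2)) -> ((x*((x*x)+(x*b)))*(9*2))
Apply SIMPLIFY at R (target: (9*2)): ((x*((x*x)+(x*b)))*(9*2)) -> ((x*((x*x)+(x*b)))*18)
Apply DISTRIBUTE at L (target: (x*((x*x)+(x*b)))): ((x*((x*x)+(x*b)))*18) -> (((x*(x*x))+(x*(x*b)))*18)
Apply DISTRIBUTE at root (target: (((x*(x*x))+(x*(x*b)))*18)): (((x*(x*x))+(x*(x*b)))*18) -> (((x*(x*x))*18)+((x*(x*b))*18))

Answer: (((x*(x*x))*18)+((x*(x*b))*18))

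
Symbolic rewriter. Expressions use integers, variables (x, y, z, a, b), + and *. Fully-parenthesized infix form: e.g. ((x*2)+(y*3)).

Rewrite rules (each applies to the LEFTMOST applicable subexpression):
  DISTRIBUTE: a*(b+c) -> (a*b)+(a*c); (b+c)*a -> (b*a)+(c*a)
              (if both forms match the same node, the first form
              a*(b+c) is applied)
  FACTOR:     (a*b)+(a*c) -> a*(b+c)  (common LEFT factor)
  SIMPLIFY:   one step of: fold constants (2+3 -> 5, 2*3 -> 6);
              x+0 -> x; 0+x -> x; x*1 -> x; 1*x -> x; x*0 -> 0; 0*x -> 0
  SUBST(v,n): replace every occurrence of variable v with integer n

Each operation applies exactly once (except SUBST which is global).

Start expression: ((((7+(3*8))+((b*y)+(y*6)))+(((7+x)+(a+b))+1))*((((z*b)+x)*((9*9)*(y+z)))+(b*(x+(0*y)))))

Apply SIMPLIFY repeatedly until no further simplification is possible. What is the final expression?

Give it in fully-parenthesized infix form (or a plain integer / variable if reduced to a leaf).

Start: ((((7+(3*8))+((b*y)+(y*6)))+(((7+x)+(a+b))+1))*((((z*b)+x)*((9*9)*(y+z)))+(b*(x+(0*y)))))
Step 1: at LLLR: (3*8) -> 24; overall: ((((7+(3*8))+((b*y)+(y*6)))+(((7+x)+(a+b))+1))*((((z*b)+x)*((9*9)*(y+z)))+(b*(x+(0*y))))) -> ((((7+24)+((b*y)+(y*6)))+(((7+x)+(a+b))+1))*((((z*b)+x)*((9*9)*(y+z)))+(b*(x+(0*y)))))
Step 2: at LLL: (7+24) -> 31; overall: ((((7+24)+((b*y)+(y*6)))+(((7+x)+(a+b))+1))*((((z*b)+x)*((9*9)*(y+z)))+(b*(x+(0*y))))) -> (((31+((b*y)+(y*6)))+(((7+x)+(a+b))+1))*((((z*b)+x)*((9*9)*(y+z)))+(b*(x+(0*y)))))
Step 3: at RLRL: (9*9) -> 81; overall: (((31+((b*y)+(y*6)))+(((7+x)+(a+b))+1))*((((z*b)+x)*((9*9)*(y+z)))+(b*(x+(0*y))))) -> (((31+((b*y)+(y*6)))+(((7+x)+(a+b))+1))*((((z*b)+x)*(81*(y+z)))+(b*(x+(0*y)))))
Step 4: at RRRR: (0*y) -> 0; overall: (((31+((b*y)+(y*6)))+(((7+x)+(a+b))+1))*((((z*b)+x)*(81*(y+z)))+(b*(x+(0*y))))) -> (((31+((b*y)+(y*6)))+(((7+x)+(a+b))+1))*((((z*b)+x)*(81*(y+z)))+(b*(x+0))))
Step 5: at RRR: (x+0) -> x; overall: (((31+((b*y)+(y*6)))+(((7+x)+(a+b))+1))*((((z*b)+x)*(81*(y+z)))+(b*(x+0)))) -> (((31+((b*y)+(y*6)))+(((7+x)+(a+b))+1))*((((z*b)+x)*(81*(y+z)))+(b*x)))
Fixed point: (((31+((b*y)+(y*6)))+(((7+x)+(a+b))+1))*((((z*b)+x)*(81*(y+z)))+(b*x)))

Answer: (((31+((b*y)+(y*6)))+(((7+x)+(a+b))+1))*((((z*b)+x)*(81*(y+z)))+(b*x)))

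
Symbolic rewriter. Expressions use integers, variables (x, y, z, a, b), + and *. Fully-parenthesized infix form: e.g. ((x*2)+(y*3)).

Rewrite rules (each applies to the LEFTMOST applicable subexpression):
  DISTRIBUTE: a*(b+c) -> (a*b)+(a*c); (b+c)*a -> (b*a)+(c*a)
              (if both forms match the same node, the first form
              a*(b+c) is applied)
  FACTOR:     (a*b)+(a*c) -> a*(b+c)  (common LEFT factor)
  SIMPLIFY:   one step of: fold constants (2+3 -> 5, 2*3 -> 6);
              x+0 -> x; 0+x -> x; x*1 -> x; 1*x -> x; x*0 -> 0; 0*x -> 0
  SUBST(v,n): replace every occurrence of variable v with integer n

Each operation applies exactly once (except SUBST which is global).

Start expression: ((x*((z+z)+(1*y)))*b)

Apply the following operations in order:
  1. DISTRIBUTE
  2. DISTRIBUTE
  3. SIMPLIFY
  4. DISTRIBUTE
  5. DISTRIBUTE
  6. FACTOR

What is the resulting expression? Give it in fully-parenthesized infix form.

Start: ((x*((z+z)+(1*y)))*b)
Apply DISTRIBUTE at L (target: (x*((z+z)+(1*y)))): ((x*((z+z)+(1*y)))*b) -> (((x*(z+z))+(x*(1*y)))*b)
Apply DISTRIBUTE at root (target: (((x*(z+z))+(x*(1*y)))*b)): (((x*(z+z))+(x*(1*y)))*b) -> (((x*(z+z))*b)+((x*(1*y))*b))
Apply SIMPLIFY at RLR (target: (1*y)): (((x*(z+z))*b)+((x*(1*y))*b)) -> (((x*(z+z))*b)+((x*y)*b))
Apply DISTRIBUTE at LL (target: (x*(z+z))): (((x*(z+z))*b)+((x*y)*b)) -> ((((x*z)+(x*z))*b)+((x*y)*b))
Apply DISTRIBUTE at L (target: (((x*z)+(x*z))*b)): ((((x*z)+(x*z))*b)+((x*y)*b)) -> ((((x*z)*b)+((x*z)*b))+((x*y)*b))
Apply FACTOR at L (target: (((x*z)*b)+((x*z)*b))): ((((x*z)*b)+((x*z)*b))+((x*y)*b)) -> (((x*z)*(b+b))+((x*y)*b))

Answer: (((x*z)*(b+b))+((x*y)*b))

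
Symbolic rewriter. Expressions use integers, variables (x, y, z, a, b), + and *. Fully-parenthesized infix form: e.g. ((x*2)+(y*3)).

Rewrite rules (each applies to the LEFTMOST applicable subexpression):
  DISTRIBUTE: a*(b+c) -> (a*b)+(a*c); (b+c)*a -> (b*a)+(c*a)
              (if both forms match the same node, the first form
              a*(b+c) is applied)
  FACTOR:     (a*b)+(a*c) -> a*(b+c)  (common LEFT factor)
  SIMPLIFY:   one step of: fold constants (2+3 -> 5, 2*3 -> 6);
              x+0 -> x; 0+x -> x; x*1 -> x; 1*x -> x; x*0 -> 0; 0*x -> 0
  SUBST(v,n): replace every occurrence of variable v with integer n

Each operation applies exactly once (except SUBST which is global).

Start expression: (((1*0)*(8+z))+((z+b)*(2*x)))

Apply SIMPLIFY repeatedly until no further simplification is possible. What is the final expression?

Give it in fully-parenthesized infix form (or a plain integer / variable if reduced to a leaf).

Answer: ((z+b)*(2*x))

Derivation:
Start: (((1*0)*(8+z))+((z+b)*(2*x)))
Step 1: at LL: (1*0) -> 0; overall: (((1*0)*(8+z))+((z+b)*(2*x))) -> ((0*(8+z))+((z+b)*(2*x)))
Step 2: at L: (0*(8+z)) -> 0; overall: ((0*(8+z))+((z+b)*(2*x))) -> (0+((z+b)*(2*x)))
Step 3: at root: (0+((z+b)*(2*x))) -> ((z+b)*(2*x)); overall: (0+((z+b)*(2*x))) -> ((z+b)*(2*x))
Fixed point: ((z+b)*(2*x))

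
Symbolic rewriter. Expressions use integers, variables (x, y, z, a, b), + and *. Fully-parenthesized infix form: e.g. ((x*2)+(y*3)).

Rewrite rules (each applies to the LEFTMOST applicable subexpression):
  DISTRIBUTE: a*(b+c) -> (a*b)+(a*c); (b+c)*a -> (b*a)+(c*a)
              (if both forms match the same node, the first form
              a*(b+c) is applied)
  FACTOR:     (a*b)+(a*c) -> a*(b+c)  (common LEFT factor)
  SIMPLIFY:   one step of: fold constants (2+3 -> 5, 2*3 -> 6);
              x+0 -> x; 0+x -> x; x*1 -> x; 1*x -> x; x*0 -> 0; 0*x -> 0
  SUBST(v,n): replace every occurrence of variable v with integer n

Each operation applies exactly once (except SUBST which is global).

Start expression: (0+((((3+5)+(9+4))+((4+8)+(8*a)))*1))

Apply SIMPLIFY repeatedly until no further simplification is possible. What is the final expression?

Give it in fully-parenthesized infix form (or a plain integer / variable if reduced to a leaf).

Start: (0+((((3+5)+(9+4))+((4+8)+(8*a)))*1))
Step 1: at root: (0+((((3+5)+(9+4))+((4+8)+(8*a)))*1)) -> ((((3+5)+(9+4))+((4+8)+(8*a)))*1); overall: (0+((((3+5)+(9+4))+((4+8)+(8*a)))*1)) -> ((((3+5)+(9+4))+((4+8)+(8*a)))*1)
Step 2: at root: ((((3+5)+(9+4))+((4+8)+(8*a)))*1) -> (((3+5)+(9+4))+((4+8)+(8*a))); overall: ((((3+5)+(9+4))+((4+8)+(8*a)))*1) -> (((3+5)+(9+4))+((4+8)+(8*a)))
Step 3: at LL: (3+5) -> 8; overall: (((3+5)+(9+4))+((4+8)+(8*a))) -> ((8+(9+4))+((4+8)+(8*a)))
Step 4: at LR: (9+4) -> 13; overall: ((8+(9+4))+((4+8)+(8*a))) -> ((8+13)+((4+8)+(8*a)))
Step 5: at L: (8+13) -> 21; overall: ((8+13)+((4+8)+(8*a))) -> (21+((4+8)+(8*a)))
Step 6: at RL: (4+8) -> 12; overall: (21+((4+8)+(8*a))) -> (21+(12+(8*a)))
Fixed point: (21+(12+(8*a)))

Answer: (21+(12+(8*a)))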